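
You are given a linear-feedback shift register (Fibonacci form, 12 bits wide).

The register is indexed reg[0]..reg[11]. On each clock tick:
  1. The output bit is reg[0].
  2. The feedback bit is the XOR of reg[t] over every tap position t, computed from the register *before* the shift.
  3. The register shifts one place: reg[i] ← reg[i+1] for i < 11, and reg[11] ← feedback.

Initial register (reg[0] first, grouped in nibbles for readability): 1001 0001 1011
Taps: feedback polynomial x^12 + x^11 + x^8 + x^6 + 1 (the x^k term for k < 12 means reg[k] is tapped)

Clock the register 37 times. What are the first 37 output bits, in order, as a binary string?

step | reg (before) | out | fb
   0 | 100100011011 | 1 | 1
   1 | 001000110111 | 0 | 0
   2 | 010001101110 | 0 | 0
   3 | 100011011100 | 1 | 0
   4 | 000110111000 | 0 | 0
   5 | 001101110000 | 0 | 1
   6 | 011011100001 | 0 | 0
   7 | 110111000010 | 1 | 1
   8 | 101110000101 | 1 | 0
   9 | 011100001010 | 0 | 1
  10 | 111000010101 | 1 | 0
  11 | 110000101010 | 1 | 1
  12 | 100001010101 | 1 | 0
  13 | 000010101010 | 0 | 0
  14 | 000101010100 | 0 | 0
  15 | 001010101000 | 0 | 0
  16 | 010101010000 | 0 | 0
  17 | 101010100000 | 1 | 0
  18 | 010101000000 | 0 | 0
  19 | 101010000000 | 1 | 1
  20 | 010100000001 | 0 | 1
  21 | 101000000011 | 1 | 0
  22 | 010000000110 | 0 | 0
  23 | 100000001100 | 1 | 0
  24 | 000000011000 | 0 | 1
  25 | 000000110001 | 0 | 0
  26 | 000001100010 | 0 | 1
  27 | 000011000101 | 0 | 1
  28 | 000110001011 | 0 | 0
  29 | 001100010110 | 0 | 0
  30 | 011000101100 | 0 | 0
  31 | 110001011000 | 1 | 0
  32 | 100010110000 | 1 | 0
  33 | 000101100000 | 0 | 1
  34 | 001011000001 | 0 | 1
  35 | 010110000011 | 0 | 1
  36 | 101100000111 | 1 | 0

1001000110111000010101010000000110001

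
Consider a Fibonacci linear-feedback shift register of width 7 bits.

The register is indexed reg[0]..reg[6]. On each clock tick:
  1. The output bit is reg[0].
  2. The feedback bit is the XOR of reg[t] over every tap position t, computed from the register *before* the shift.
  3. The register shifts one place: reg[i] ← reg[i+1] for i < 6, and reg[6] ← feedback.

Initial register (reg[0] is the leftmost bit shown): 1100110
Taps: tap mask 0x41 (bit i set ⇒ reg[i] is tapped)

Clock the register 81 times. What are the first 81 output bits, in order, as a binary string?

step | reg (before) | out | fb
   0 | 1100110 | 1 | 1
   1 | 1001101 | 1 | 0
   2 | 0011010 | 0 | 0
   3 | 0110100 | 0 | 0
   4 | 1101000 | 1 | 1
   5 | 1010001 | 1 | 0
   6 | 0100010 | 0 | 0
   7 | 1000100 | 1 | 1
   8 | 0001001 | 0 | 1
   9 | 0010011 | 0 | 1
  10 | 0100111 | 0 | 1
  11 | 1001111 | 1 | 0
  12 | 0011110 | 0 | 0
  13 | 0111100 | 0 | 0
  14 | 1111000 | 1 | 1
  15 | 1110001 | 1 | 0
  16 | 1100010 | 1 | 1
  17 | 1000101 | 1 | 0
  18 | 0001010 | 0 | 0
  19 | 0010100 | 0 | 0
  20 | 0101000 | 0 | 0
  21 | 1010000 | 1 | 1
  22 | 0100001 | 0 | 1
  23 | 1000011 | 1 | 0
  24 | 0000110 | 0 | 0
  25 | 0001100 | 0 | 0
  26 | 0011000 | 0 | 0
  27 | 0110000 | 0 | 0
  28 | 1100000 | 1 | 1
  29 | 1000001 | 1 | 0
  30 | 0000010 | 0 | 0
  31 | 0000100 | 0 | 0
  32 | 0001000 | 0 | 0
  33 | 0010000 | 0 | 0
  34 | 0100000 | 0 | 0
  35 | 1000000 | 1 | 1
  36 | 0000001 | 0 | 1
  37 | 0000011 | 0 | 1
  38 | 0000111 | 0 | 1
  39 | 0001111 | 0 | 1
  40 | 0011111 | 0 | 1
  41 | 0111111 | 0 | 1
  42 | 1111111 | 1 | 0
  43 | 1111110 | 1 | 1
  44 | 1111101 | 1 | 0
  45 | 1111010 | 1 | 1
  46 | 1110101 | 1 | 0
  47 | 1101010 | 1 | 1
  48 | 1010101 | 1 | 0
  49 | 0101010 | 0 | 0
  50 | 1010100 | 1 | 1
  51 | 0101001 | 0 | 1
  52 | 1010011 | 1 | 0
  53 | 0100110 | 0 | 0
  54 | 1001100 | 1 | 1
  55 | 0011001 | 0 | 1
  56 | 0110011 | 0 | 1
  57 | 1100111 | 1 | 0
  58 | 1001110 | 1 | 1
  59 | 0011101 | 0 | 1
  60 | 0111011 | 0 | 1
  61 | 1110111 | 1 | 0
  62 | 1101110 | 1 | 1
  63 | 1011101 | 1 | 0
  64 | 0111010 | 0 | 0
  65 | 1110100 | 1 | 1
  66 | 1101001 | 1 | 0
  67 | 1010010 | 1 | 1
  68 | 0100101 | 0 | 1
  69 | 1001011 | 1 | 0
  70 | 0010110 | 0 | 0
  71 | 0101100 | 0 | 0
  72 | 1011000 | 1 | 1
  73 | 0110001 | 0 | 1
  74 | 1100011 | 1 | 0
  75 | 1000110 | 1 | 1
  76 | 0001101 | 0 | 1
  77 | 0011011 | 0 | 1
  78 | 0110111 | 0 | 1
  79 | 1101111 | 1 | 0
  80 | 1011110 | 1 | 1

110011010001001111000101000011000001000000111111101010100110011101110100101100011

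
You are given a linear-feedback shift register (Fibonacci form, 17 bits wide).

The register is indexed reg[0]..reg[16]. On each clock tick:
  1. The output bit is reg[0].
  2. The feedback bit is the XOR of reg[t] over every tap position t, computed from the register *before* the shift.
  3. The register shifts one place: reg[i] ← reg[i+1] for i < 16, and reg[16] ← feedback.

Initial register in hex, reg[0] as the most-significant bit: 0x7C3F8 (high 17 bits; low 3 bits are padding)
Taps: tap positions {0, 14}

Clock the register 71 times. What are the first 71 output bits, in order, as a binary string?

01111100001111111100011011000111000000110000001111111110010010001110001

k : reg_k → out_k, fb_k
0: 01111100001111111 → 0, fb=1
1: 11111000011111111 → 1, fb=0
2: 11110000111111110 → 1, fb=0
3: 11100001111111100 → 1, fb=0
4: 11000011111111000 → 1, fb=1
5: 10000111111110001 → 1, fb=1
6: 00001111111100011 → 0, fb=0
7: 00011111111000110 → 0, fb=1
8: 00111111110001101 → 0, fb=1
9: 01111111100011011 → 0, fb=0
10: 11111111000110110 → 1, fb=0
11: 11111110001101100 → 1, fb=0
12: 11111100011011000 → 1, fb=1
13: 11111000110110001 → 1, fb=1
14: 11110001101100011 → 1, fb=1
15: 11100011011000111 → 1, fb=0
16: 11000110110001110 → 1, fb=0
17: 10001101100011100 → 1, fb=0
18: 00011011000111000 → 0, fb=0
19: 00110110001110000 → 0, fb=0
20: 01101100011100000 → 0, fb=0
21: 11011000111000000 → 1, fb=1
22: 10110001110000001 → 1, fb=1
23: 01100011100000011 → 0, fb=0
24: 11000111000000110 → 1, fb=0
25: 10001110000001100 → 1, fb=0
26: 00011100000011000 → 0, fb=0
27: 00111000000110000 → 0, fb=0
28: 01110000001100000 → 0, fb=0
29: 11100000011000000 → 1, fb=1
30: 11000000110000001 → 1, fb=1
31: 10000001100000011 → 1, fb=1
32: 00000011000000111 → 0, fb=1
33: 00000110000001111 → 0, fb=1
34: 00001100000011111 → 0, fb=1
35: 00011000000111111 → 0, fb=1
36: 00110000001111111 → 0, fb=1
37: 01100000011111111 → 0, fb=1
38: 11000000111111111 → 1, fb=0
39: 10000001111111110 → 1, fb=0
40: 00000011111111100 → 0, fb=1
41: 00000111111111001 → 0, fb=0
42: 00001111111110010 → 0, fb=0
43: 00011111111100100 → 0, fb=1
44: 00111111111001001 → 0, fb=0
45: 01111111110010010 → 0, fb=0
46: 11111111100100100 → 1, fb=0
47: 11111111001001000 → 1, fb=1
48: 11111110010010001 → 1, fb=1
49: 11111100100100011 → 1, fb=1
50: 11111001001000111 → 1, fb=0
51: 11110010010001110 → 1, fb=0
52: 11100100100011100 → 1, fb=0
53: 11001001000111000 → 1, fb=1
54: 10010010001110001 → 1, fb=1
55: 00100100011100011 → 0, fb=0
56: 01001000111000110 → 0, fb=1
57: 10010001110001101 → 1, fb=0
58: 00100011100011010 → 0, fb=0
59: 01000111000110100 → 0, fb=1
60: 10001110001101001 → 1, fb=1
61: 00011100011010011 → 0, fb=0
62: 00111000110100110 → 0, fb=1
63: 01110001101001101 → 0, fb=1
64: 11100011010011011 → 1, fb=1
65: 11000110100110111 → 1, fb=0
66: 10001101001101110 → 1, fb=0
67: 00011010011011100 → 0, fb=1
68: 00110100110111001 → 0, fb=0
69: 01101001101110010 → 0, fb=0
70: 11010011011100100 → 1, fb=0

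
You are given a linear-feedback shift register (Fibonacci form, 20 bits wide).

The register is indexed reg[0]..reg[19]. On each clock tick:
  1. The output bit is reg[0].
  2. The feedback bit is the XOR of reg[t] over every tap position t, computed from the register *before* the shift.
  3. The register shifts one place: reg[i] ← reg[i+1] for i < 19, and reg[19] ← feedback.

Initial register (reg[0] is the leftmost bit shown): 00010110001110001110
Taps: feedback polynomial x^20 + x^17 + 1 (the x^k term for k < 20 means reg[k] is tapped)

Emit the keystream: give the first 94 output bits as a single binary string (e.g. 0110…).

step | reg (before) | out | fb
   0 | 00010110001110001110 | 0 | 1
   1 | 00101100011100011101 | 0 | 1
   2 | 01011000111000111011 | 0 | 0
   3 | 10110001110001110110 | 1 | 0
   4 | 01100011100011101100 | 0 | 1
   5 | 11000111000111011001 | 1 | 1
   6 | 10001110001110110011 | 1 | 1
   7 | 00011100011101100111 | 0 | 1
   8 | 00111000111011001111 | 0 | 1
   9 | 01110001110110011111 | 0 | 1
  10 | 11100011101100111111 | 1 | 0
  11 | 11000111011001111110 | 1 | 0
  12 | 10001110110011111100 | 1 | 0
  13 | 00011101100111111000 | 0 | 0
  14 | 00111011001111110000 | 0 | 0
  15 | 01110110011111100000 | 0 | 0
  16 | 11101100111111000000 | 1 | 1
  17 | 11011001111110000001 | 1 | 1
  18 | 10110011111100000011 | 1 | 1
  19 | 01100111111000000111 | 0 | 1
  20 | 11001111110000001111 | 1 | 0
  21 | 10011111100000011110 | 1 | 0
  22 | 00111111000000111100 | 0 | 1
  23 | 01111110000001111001 | 0 | 0
  24 | 11111100000011110010 | 1 | 1
  25 | 11111000000111100101 | 1 | 0
  26 | 11110000001111001010 | 1 | 1
  27 | 11100000011110010101 | 1 | 0
  28 | 11000000111100101010 | 1 | 1
  29 | 10000001111001010101 | 1 | 0
  30 | 00000011110010101010 | 0 | 0
  31 | 00000111100101010100 | 0 | 1
  32 | 00001111001010101001 | 0 | 0
  33 | 00011110010101010010 | 0 | 0
  34 | 00111100101010100100 | 0 | 1
  35 | 01111001010101001001 | 0 | 0
  36 | 11110010101010010010 | 1 | 1
  37 | 11100101010100100101 | 1 | 0
  38 | 11001010101001001010 | 1 | 1
  39 | 10010101010010010101 | 1 | 0
  40 | 00101010100100101010 | 0 | 0
  41 | 01010101001001010100 | 0 | 1
  42 | 10101010010010101001 | 1 | 1
  43 | 01010100100101010011 | 0 | 0
  44 | 10101001001010100110 | 1 | 0
  45 | 01010010010101001100 | 0 | 1
  46 | 10100100101010011001 | 1 | 1
  47 | 01001001010100110011 | 0 | 0
  48 | 10010010101001100110 | 1 | 0
  49 | 00100101010011001100 | 0 | 1
  50 | 01001010100110011001 | 0 | 0
  51 | 10010101001100110010 | 1 | 1
  52 | 00101010011001100101 | 0 | 1
  53 | 01010100110011001011 | 0 | 0
  54 | 10101001100110010110 | 1 | 0
  55 | 01010011001100101100 | 0 | 1
  56 | 10100110011001011001 | 1 | 1
  57 | 01001100110010110011 | 0 | 0
  58 | 10011001100101100110 | 1 | 0
  59 | 00110011001011001100 | 0 | 1
  60 | 01100110010110011001 | 0 | 0
  61 | 11001100101100110010 | 1 | 1
  62 | 10011001011001100101 | 1 | 0
  63 | 00110010110011001010 | 0 | 0
  64 | 01100101100110010100 | 0 | 1
  65 | 11001011001100101001 | 1 | 1
  66 | 10010110011001010011 | 1 | 1
  67 | 00101100110010100111 | 0 | 1
  68 | 01011001100101001111 | 0 | 1
  69 | 10110011001010011111 | 1 | 0
  70 | 01100110010100111110 | 0 | 1
  71 | 11001100101001111101 | 1 | 0
  72 | 10011001010011111010 | 1 | 1
  73 | 00110010100111110101 | 0 | 1
  74 | 01100101001111101011 | 0 | 0
  75 | 11001010011111010110 | 1 | 0
  76 | 10010100111110101100 | 1 | 0
  77 | 00101001111101011000 | 0 | 0
  78 | 01010011111010110000 | 0 | 0
  79 | 10100111110101100000 | 1 | 1
  80 | 01001111101011000001 | 0 | 0
  81 | 10011111010110000010 | 1 | 1
  82 | 00111110101100000101 | 0 | 1
  83 | 01111101011000001011 | 0 | 0
  84 | 11111010110000010110 | 1 | 0
  85 | 11110101100000101100 | 1 | 0
  86 | 11101011000001011000 | 1 | 1
  87 | 11010110000010110001 | 1 | 1
  88 | 10101100000101100011 | 1 | 1
  89 | 01011000001011000111 | 0 | 1
  90 | 10110000010110001111 | 1 | 0
  91 | 01100000101100011110 | 0 | 1
  92 | 11000001011000111101 | 1 | 0
  93 | 10000010110001111010 | 1 | 1

0001011000111000111011001111110000001111001010101001001010100110011001011001100101001111101011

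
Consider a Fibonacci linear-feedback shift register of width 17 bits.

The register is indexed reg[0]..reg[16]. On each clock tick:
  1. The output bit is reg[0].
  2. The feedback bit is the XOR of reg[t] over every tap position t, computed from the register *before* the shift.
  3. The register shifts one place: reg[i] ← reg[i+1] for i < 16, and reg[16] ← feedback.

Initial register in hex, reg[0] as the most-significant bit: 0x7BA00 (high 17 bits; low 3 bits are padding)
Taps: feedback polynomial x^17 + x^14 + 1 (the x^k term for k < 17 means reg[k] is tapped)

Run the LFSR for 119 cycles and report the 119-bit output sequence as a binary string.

k : reg_k → out_k, fb_k
0: 01111011101000000 → 0, fb=0
1: 11110111010000000 → 1, fb=1
2: 11101110100000001 → 1, fb=1
3: 11011101000000011 → 1, fb=1
4: 10111010000000111 → 1, fb=0
5: 01110100000001110 → 0, fb=1
6: 11101000000011101 → 1, fb=0
7: 11010000000111010 → 1, fb=1
8: 10100000001110101 → 1, fb=0
9: 01000000011101010 → 0, fb=0
10: 10000000111010100 → 1, fb=0
11: 00000001110101000 → 0, fb=0
12: 00000011101010000 → 0, fb=0
13: 00000111010100000 → 0, fb=0
14: 00001110101000000 → 0, fb=0
15: 00011101010000000 → 0, fb=0
16: 00111010100000000 → 0, fb=0
17: 01110101000000000 → 0, fb=0
18: 11101010000000000 → 1, fb=1
19: 11010100000000001 → 1, fb=1
20: 10101000000000011 → 1, fb=1
21: 01010000000000111 → 0, fb=1
22: 10100000000001111 → 1, fb=0
23: 01000000000011110 → 0, fb=1
24: 10000000000111101 → 1, fb=0
25: 00000000001111010 → 0, fb=0
26: 00000000011110100 → 0, fb=1
27: 00000000111101001 → 0, fb=0
28: 00000001111010010 → 0, fb=0
29: 00000011110100100 → 0, fb=1
30: 00000111101001001 → 0, fb=0
31: 00001111010010010 → 0, fb=0
32: 00011110100100100 → 0, fb=1
33: 00111101001001001 → 0, fb=0
34: 01111010010010010 → 0, fb=0
35: 11110100100100100 → 1, fb=0
36: 11101001001001000 → 1, fb=1
37: 11010010010010001 → 1, fb=1
38: 10100100100100011 → 1, fb=1
39: 01001001001000111 → 0, fb=1
40: 10010010010001111 → 1, fb=0
41: 00100100100011110 → 0, fb=1
42: 01001001000111101 → 0, fb=1
43: 10010010001111011 → 1, fb=1
44: 00100100011110111 → 0, fb=1
45: 01001000111101111 → 0, fb=1
46: 10010001111011111 → 1, fb=0
47: 00100011110111110 → 0, fb=1
48: 01000111101111101 → 0, fb=1
49: 10001111011111011 → 1, fb=1
50: 00011110111110111 → 0, fb=1
51: 00111101111101111 → 0, fb=1
52: 01111011111011111 → 0, fb=1
53: 11110111110111111 → 1, fb=0
54: 11101111101111110 → 1, fb=0
55: 11011111011111100 → 1, fb=0
56: 10111110111111000 → 1, fb=1
57: 01111101111110001 → 0, fb=0
58: 11111011111100010 → 1, fb=1
59: 11110111111000101 → 1, fb=0
60: 11101111110001010 → 1, fb=1
61: 11011111100010101 → 1, fb=0
62: 10111111000101010 → 1, fb=1
63: 01111110001010101 → 0, fb=1
64: 11111100010101011 → 1, fb=1
65: 11111000101010111 → 1, fb=0
66: 11110001010101110 → 1, fb=0
67: 11100010101011100 → 1, fb=0
68: 11000101010111000 → 1, fb=1
69: 10001010101110001 → 1, fb=1
70: 00010101011100011 → 0, fb=0
71: 00101010111000110 → 0, fb=1
72: 01010101110001101 → 0, fb=1
73: 10101011100011011 → 1, fb=1
74: 01010111000110111 → 0, fb=1
75: 10101110001101111 → 1, fb=0
76: 01011100011011110 → 0, fb=1
77: 10111000110111101 → 1, fb=0
78: 01110001101111010 → 0, fb=0
79: 11100011011110100 → 1, fb=0
80: 11000110111101000 → 1, fb=1
81: 10001101111010001 → 1, fb=1
82: 00011011110100011 → 0, fb=0
83: 00110111101000110 → 0, fb=1
84: 01101111010001101 → 0, fb=1
85: 11011110100011011 → 1, fb=1
86: 10111101000110111 → 1, fb=0
87: 01111010001101110 → 0, fb=1
88: 11110100011011101 → 1, fb=0
89: 11101000110111010 → 1, fb=1
90: 11010001101110101 → 1, fb=0
91: 10100011011101010 → 1, fb=1
92: 01000110111010101 → 0, fb=1
93: 10001101110101011 → 1, fb=1
94: 00011011101010111 → 0, fb=1
95: 00110111010101111 → 0, fb=1
96: 01101110101011111 → 0, fb=1
97: 11011101010111111 → 1, fb=0
98: 10111010101111110 → 1, fb=0
99: 01110101011111100 → 0, fb=1
100: 11101010111111001 → 1, fb=1
101: 11010101111110011 → 1, fb=1
102: 10101011111100111 → 1, fb=0
103: 01010111111001110 → 0, fb=1
104: 10101111110011101 → 1, fb=0
105: 01011111100111010 → 0, fb=0
106: 10111111001110100 → 1, fb=0
107: 01111110011101000 → 0, fb=0
108: 11111100111010000 → 1, fb=1
109: 11111001110100001 → 1, fb=1
110: 11110011101000011 → 1, fb=1
111: 11100111010000111 → 1, fb=0
112: 11001110100001110 → 1, fb=0
113: 10011101000011100 → 1, fb=0
114: 00111010000111000 → 0, fb=0
115: 01110100001110000 → 0, fb=0
116: 11101000011100000 → 1, fb=1
117: 11010000111000001 → 1, fb=1
118: 10100001110000011 → 1, fb=1

01111011101000000011101010000000000111101001001001000111101111101111110001010101110001101111010001101110101011111100111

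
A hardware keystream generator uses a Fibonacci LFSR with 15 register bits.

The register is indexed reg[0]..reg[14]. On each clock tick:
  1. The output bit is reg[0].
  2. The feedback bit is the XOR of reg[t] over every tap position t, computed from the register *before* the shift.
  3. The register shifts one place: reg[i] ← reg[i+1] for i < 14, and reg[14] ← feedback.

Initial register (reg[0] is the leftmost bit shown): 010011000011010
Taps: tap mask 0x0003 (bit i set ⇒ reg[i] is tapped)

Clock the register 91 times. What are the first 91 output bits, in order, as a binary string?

tick  register→output (feedback)
  0  010011000011010→0 (1)
  1  100110000110101→1 (1)
  2  001100001101011→0 (0)
  3  011000011010110→0 (1)
  4  110000110101101→1 (0)
  5  100001101011010→1 (1)
  6  000011010110101→0 (0)
  7  000110101101010→0 (0)
  8  001101011010100→0 (0)
  9  011010110101000→0 (1)
 10  110101101010001→1 (0)
 11  101011010100010→1 (1)
 12  010110101000101→0 (1)
 13  101101010001011→1 (1)
 14  011010100010111→0 (1)
 15  110101000101111→1 (0)
 16  101010001011110→1 (1)
 17  010100010111101→0 (1)
 18  101000101111011→1 (1)
 19  010001011110111→0 (1)
 20  100010111101111→1 (1)
 21  000101111011111→0 (0)
 22  001011110111110→0 (0)
 23  010111101111100→0 (1)
 24  101111011111001→1 (1)
 25  011110111110011→0 (1)
 26  111101111100111→1 (0)
 27  111011111001110→1 (0)
 28  110111110011100→1 (0)
 29  101111100111000→1 (1)
 30  011111001110001→0 (1)
 31  111110011100011→1 (0)
 32  111100111000110→1 (0)
 33  111001110001100→1 (0)
 34  110011100011000→1 (0)
 35  100111000110000→1 (1)
 36  001110001100001→0 (0)
 37  011100011000010→0 (1)
 38  111000110000101→1 (0)
 39  110001100001010→1 (0)
 40  100011000010100→1 (1)
 41  000110000101001→0 (0)
 42  001100001010010→0 (0)
 43  011000010100100→0 (1)
 44  110000101001001→1 (0)
 45  100001010010010→1 (1)
 46  000010100100101→0 (0)
 47  000101001001010→0 (0)
 48  001010010010100→0 (0)
 49  010100100101000→0 (1)
 50  101001001010001→1 (1)
 51  010010010100011→0 (1)
 52  100100101000111→1 (1)
 53  001001010001111→0 (0)
 54  010010100011110→0 (1)
 55  100101000111101→1 (1)
 56  001010001111011→0 (0)
 57  010100011110110→0 (1)
 58  101000111101101→1 (1)
 59  010001111011011→0 (1)
 60  100011110110111→1 (1)
 61  000111101101111→0 (0)
 62  001111011011110→0 (0)
 63  011110110111100→0 (1)
 64  111101101111001→1 (0)
 65  111011011110010→1 (0)
 66  110110111100100→1 (0)
 67  101101111001000→1 (1)
 68  011011110010001→0 (1)
 69  110111100100011→1 (0)
 70  101111001000110→1 (1)
 71  011110010001101→0 (1)
 72  111100100011011→1 (0)
 73  111001000110110→1 (0)
 74  110010001101100→1 (0)
 75  100100011011000→1 (1)
 76  001000110110001→0 (0)
 77  010001101100010→0 (1)
 78  100011011000101→1 (1)
 79  000110110001011→0 (0)
 80  001101100010110→0 (0)
 81  011011000101100→0 (1)
 82  110110001011001→1 (0)
 83  101100010110010→1 (1)
 84  011000101100101→0 (1)
 85  110001011001011→1 (0)
 86  100010110010110→1 (1)
 87  000101100101101→0 (0)
 88  001011001011010→0 (0)
 89  010110010110100→0 (1)
 90  101100101101001→1 (1)

0100110000110101101010001011110111110011100011000010100100101000111101101111001000110110001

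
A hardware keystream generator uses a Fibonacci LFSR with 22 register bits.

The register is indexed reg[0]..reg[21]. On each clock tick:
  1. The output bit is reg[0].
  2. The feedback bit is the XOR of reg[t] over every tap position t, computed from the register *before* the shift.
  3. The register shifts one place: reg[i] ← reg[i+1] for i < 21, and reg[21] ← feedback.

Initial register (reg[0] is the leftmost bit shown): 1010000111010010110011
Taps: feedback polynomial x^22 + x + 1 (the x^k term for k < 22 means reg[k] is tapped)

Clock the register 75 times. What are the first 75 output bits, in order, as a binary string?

101000011101001011001111100010011101110101000010011010011001111100011010111

step | reg (before) | out | fb
   0 | 1010000111010010110011 | 1 | 1
   1 | 0100001110100101100111 | 0 | 1
   2 | 1000011101001011001111 | 1 | 1
   3 | 0000111010010110011111 | 0 | 0
   4 | 0001110100101100111110 | 0 | 0
   5 | 0011101001011001111100 | 0 | 0
   6 | 0111010010110011111000 | 0 | 1
   7 | 1110100101100111110001 | 1 | 0
   8 | 1101001011001111100010 | 1 | 0
   9 | 1010010110011111000100 | 1 | 1
  10 | 0100101100111110001001 | 0 | 1
  11 | 1001011001111100010011 | 1 | 1
  12 | 0010110011111000100111 | 0 | 0
  13 | 0101100111110001001110 | 0 | 1
  14 | 1011001111100010011101 | 1 | 1
  15 | 0110011111000100111011 | 0 | 1
  16 | 1100111110001001110111 | 1 | 0
  17 | 1001111100010011101110 | 1 | 1
  18 | 0011111000100111011101 | 0 | 0
  19 | 0111110001001110111010 | 0 | 1
  20 | 1111100010011101110101 | 1 | 0
  21 | 1111000100111011101010 | 1 | 0
  22 | 1110001001110111010100 | 1 | 0
  23 | 1100010011101110101000 | 1 | 0
  24 | 1000100111011101010000 | 1 | 1
  25 | 0001001110111010100001 | 0 | 0
  26 | 0010011101110101000010 | 0 | 0
  27 | 0100111011101010000100 | 0 | 1
  28 | 1001110111010100001001 | 1 | 1
  29 | 0011101110101000010011 | 0 | 0
  30 | 0111011101010000100110 | 0 | 1
  31 | 1110111010100001001101 | 1 | 0
  32 | 1101110101000010011010 | 1 | 0
  33 | 1011101010000100110100 | 1 | 1
  34 | 0111010100001001101001 | 0 | 1
  35 | 1110101000010011010011 | 1 | 0
  36 | 1101010000100110100110 | 1 | 0
  37 | 1010100001001101001100 | 1 | 1
  38 | 0101000010011010011001 | 0 | 1
  39 | 1010000100110100110011 | 1 | 1
  40 | 0100001001101001100111 | 0 | 1
  41 | 1000010011010011001111 | 1 | 1
  42 | 0000100110100110011111 | 0 | 0
  43 | 0001001101001100111110 | 0 | 0
  44 | 0010011010011001111100 | 0 | 0
  45 | 0100110100110011111000 | 0 | 1
  46 | 1001101001100111110001 | 1 | 1
  47 | 0011010011001111100011 | 0 | 0
  48 | 0110100110011111000110 | 0 | 1
  49 | 1101001100111110001101 | 1 | 0
  50 | 1010011001111100011010 | 1 | 1
  51 | 0100110011111000110101 | 0 | 1
  52 | 1001100111110001101011 | 1 | 1
  53 | 0011001111100011010111 | 0 | 0
  54 | 0110011111000110101110 | 0 | 1
  55 | 1100111110001101011101 | 1 | 0
  56 | 1001111100011010111010 | 1 | 1
  57 | 0011111000110101110101 | 0 | 0
  58 | 0111110001101011101010 | 0 | 1
  59 | 1111100011010111010101 | 1 | 0
  60 | 1111000110101110101010 | 1 | 0
  61 | 1110001101011101010100 | 1 | 0
  62 | 1100011010111010101000 | 1 | 0
  63 | 1000110101110101010000 | 1 | 1
  64 | 0001101011101010100001 | 0 | 0
  65 | 0011010111010101000010 | 0 | 0
  66 | 0110101110101010000100 | 0 | 1
  67 | 1101011101010100001001 | 1 | 0
  68 | 1010111010101000010010 | 1 | 1
  69 | 0101110101010000100101 | 0 | 1
  70 | 1011101010100001001011 | 1 | 1
  71 | 0111010101000010010111 | 0 | 1
  72 | 1110101010000100101111 | 1 | 0
  73 | 1101010100001001011110 | 1 | 0
  74 | 1010101000010010111100 | 1 | 1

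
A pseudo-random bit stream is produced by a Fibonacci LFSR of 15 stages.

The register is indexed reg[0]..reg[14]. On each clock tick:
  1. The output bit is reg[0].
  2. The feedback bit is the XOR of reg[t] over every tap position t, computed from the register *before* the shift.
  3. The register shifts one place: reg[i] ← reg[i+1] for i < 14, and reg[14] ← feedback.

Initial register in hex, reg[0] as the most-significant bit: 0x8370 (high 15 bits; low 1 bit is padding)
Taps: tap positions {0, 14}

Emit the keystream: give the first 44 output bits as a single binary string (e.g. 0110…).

10000011011100011111101101000010101001001111

tick  register→output (feedback)
  0  100000110111000→1 (1)
  1  000001101110001→0 (1)
  2  000011011100011→0 (1)
  3  000110111000111→0 (1)
  4  001101110001111→0 (1)
  5  011011100011111→0 (1)
  6  110111000111111→1 (0)
  7  101110001111110→1 (1)
  8  011100011111101→0 (1)
  9  111000111111011→1 (0)
 10  110001111110110→1 (1)
 11  100011111101101→1 (0)
 12  000111111011010→0 (0)
 13  001111110110100→0 (0)
 14  011111101101000→0 (0)
 15  111111011010000→1 (1)
 16  111110110100001→1 (0)
 17  111101101000010→1 (1)
 18  111011010000101→1 (0)
 19  110110100001010→1 (1)
 20  101101000010101→1 (0)
 21  011010000101010→0 (0)
 22  110100001010100→1 (1)
 23  101000010101001→1 (0)
 24  010000101010010→0 (0)
 25  100001010100100→1 (1)
 26  000010101001001→0 (1)
 27  000101010010011→0 (1)
 28  001010100100111→0 (1)
 29  010101001001111→0 (1)
 30  101010010011111→1 (0)
 31  010100100111110→0 (0)
 32  101001001111100→1 (1)
 33  010010011111001→0 (1)
 34  100100111110011→1 (0)
 35  001001111100110→0 (0)
 36  010011111001100→0 (0)
 37  100111110011000→1 (1)
 38  001111100110001→0 (1)
 39  011111001100011→0 (1)
 40  111110011000111→1 (0)
 41  111100110001110→1 (1)
 42  111001100011101→1 (0)
 43  110011000111010→1 (1)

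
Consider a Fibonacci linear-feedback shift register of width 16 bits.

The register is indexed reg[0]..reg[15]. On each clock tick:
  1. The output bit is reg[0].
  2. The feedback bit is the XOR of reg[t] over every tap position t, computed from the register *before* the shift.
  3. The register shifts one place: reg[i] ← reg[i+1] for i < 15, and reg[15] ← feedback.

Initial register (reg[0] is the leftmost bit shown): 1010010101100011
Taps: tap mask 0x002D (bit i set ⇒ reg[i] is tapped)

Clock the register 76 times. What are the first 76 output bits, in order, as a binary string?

step | reg (before) | out | fb
   0 | 1010010101100011 | 1 | 1
   1 | 0100101011000111 | 0 | 0
   2 | 1001010110001110 | 1 | 1
   3 | 0010101100011101 | 0 | 1
   4 | 0101011000111011 | 0 | 0
   5 | 1010110001110110 | 1 | 1
   6 | 0101100011101101 | 0 | 1
   7 | 1011000111011011 | 1 | 1
   8 | 0110001110110111 | 0 | 1
   9 | 1100011101101111 | 1 | 0
  10 | 1000111011011110 | 1 | 0
  11 | 0001110110111100 | 0 | 0
  12 | 0011101101111000 | 0 | 0
  13 | 0111011011110000 | 0 | 1
  14 | 1110110111100001 | 1 | 1
  15 | 1101101111000011 | 1 | 0
  16 | 1011011110000110 | 1 | 0
  17 | 0110111100001100 | 0 | 0
  18 | 1101111000011000 | 1 | 1
  19 | 1011110000110001 | 1 | 0
  20 | 0111100001100010 | 0 | 0
  21 | 1111000011000100 | 1 | 1
  22 | 1110000110001001 | 1 | 0
  23 | 1100001100010010 | 1 | 1
  24 | 1000011000100101 | 1 | 0
  25 | 0000110001001010 | 0 | 1
  26 | 0001100010010101 | 0 | 1
  27 | 0011000100101011 | 0 | 0
  28 | 0110001001010110 | 0 | 1
  29 | 1100010010101101 | 1 | 0
  30 | 1000100101011010 | 1 | 1
  31 | 0001001010110101 | 0 | 1
  32 | 0010010101101011 | 0 | 0
  33 | 0100101011010110 | 0 | 0
  34 | 1001010110101100 | 1 | 1
  35 | 0010101101011001 | 0 | 1
  36 | 0101011010110011 | 0 | 0
  37 | 1010110101100110 | 1 | 1
  38 | 0101101011001101 | 0 | 1
  39 | 1011010110011011 | 1 | 0
  40 | 0110101100110110 | 0 | 1
  41 | 1101011001101101 | 1 | 1
  42 | 1010110011011011 | 1 | 1
  43 | 0101100110110111 | 0 | 1
  44 | 1011001101101111 | 1 | 1
  45 | 0110011011011111 | 0 | 0
  46 | 1100110110111110 | 1 | 0
  47 | 1001101101111100 | 1 | 0
  48 | 0011011011111000 | 0 | 1
  49 | 0110110111110001 | 0 | 0
  50 | 1101101111100010 | 1 | 0
  51 | 1011011111000100 | 1 | 0
  52 | 0110111110001000 | 0 | 0
  53 | 1101111100010000 | 1 | 1
  54 | 1011111000100001 | 1 | 0
  55 | 0111110001000010 | 0 | 1
  56 | 1111100010000101 | 1 | 1
  57 | 1111000100001011 | 1 | 1
  58 | 1110001000010111 | 1 | 0
  59 | 1100010000101110 | 1 | 0
  60 | 1000100001011100 | 1 | 1
  61 | 0001000010111001 | 0 | 1
  62 | 0010000101110011 | 0 | 1
  63 | 0100001011100111 | 0 | 0
  64 | 1000010111001110 | 1 | 0
  65 | 0000101110011100 | 0 | 0
  66 | 0001011100111000 | 0 | 0
  67 | 0010111001110000 | 0 | 0
  68 | 0101110011100000 | 0 | 0
  69 | 1011100111000000 | 1 | 1
  70 | 0111001110000001 | 0 | 0
  71 | 1110011100000010 | 1 | 1
  72 | 1100111000000101 | 1 | 0
  73 | 1001110000001010 | 1 | 1
  74 | 0011100000010101 | 0 | 0
  75 | 0111000000101010 | 0 | 0

1010010101100011101101111000011000100101011010110011011011111000100001011100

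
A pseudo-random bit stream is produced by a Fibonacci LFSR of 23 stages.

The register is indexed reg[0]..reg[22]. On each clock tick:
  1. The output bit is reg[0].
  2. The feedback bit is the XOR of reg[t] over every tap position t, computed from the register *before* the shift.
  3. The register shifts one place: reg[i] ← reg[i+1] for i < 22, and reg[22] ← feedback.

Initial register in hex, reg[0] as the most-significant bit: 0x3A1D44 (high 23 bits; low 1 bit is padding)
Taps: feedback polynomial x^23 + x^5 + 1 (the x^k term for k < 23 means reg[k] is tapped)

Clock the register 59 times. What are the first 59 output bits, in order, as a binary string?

00111010000111010100010011110011011010111011010100111100001

k : reg_k → out_k, fb_k
0: 00111010000111010100010 → 0, fb=0
1: 01110100001110101000100 → 0, fb=1
2: 11101000011101010001001 → 1, fb=1
3: 11010000111010100010011 → 1, fb=1
4: 10100001110101000100111 → 1, fb=1
5: 01000011101010001001111 → 0, fb=0
6: 10000111010100010011110 → 1, fb=0
7: 00001110101000100111100 → 0, fb=1
8: 00011101010001001111001 → 0, fb=1
9: 00111010100010011110011 → 0, fb=0
10: 01110101000100111100110 → 0, fb=1
11: 11101010001001111001101 → 1, fb=1
12: 11010100010011110011011 → 1, fb=0
13: 10101000100111100110110 → 1, fb=1
14: 01010001001111001101101 → 0, fb=0
15: 10100010011110011011010 → 1, fb=1
16: 01000100111100110110101 → 0, fb=1
17: 10001001111001101101011 → 1, fb=1
18: 00010011110011011010111 → 0, fb=0
19: 00100111100110110101110 → 0, fb=1
20: 01001111001101101011101 → 0, fb=1
21: 10011110011011010111011 → 1, fb=0
22: 00111100110110101110110 → 0, fb=1
23: 01111001101101011101101 → 0, fb=0
24: 11110011011010111011010 → 1, fb=1
25: 11100110110101110110101 → 1, fb=0
26: 11001101101011101101010 → 1, fb=0
27: 10011011010111011010100 → 1, fb=1
28: 00110110101110110101001 → 0, fb=1
29: 01101101011101101010011 → 0, fb=1
30: 11011010111011010100111 → 1, fb=1
31: 10110101110110101001111 → 1, fb=0
32: 01101011101101010011110 → 0, fb=0
33: 11010111011010100111100 → 1, fb=0
34: 10101110110101001111000 → 1, fb=0
35: 01011101101010011110000 → 0, fb=1
36: 10111011010100111100001 → 1, fb=1
37: 01110110101001111000011 → 0, fb=1
38: 11101101010011110000111 → 1, fb=0
39: 11011010100111100001110 → 1, fb=1
40: 10110101001111000011101 → 1, fb=0
41: 01101010011110000111010 → 0, fb=0
42: 11010100111100001110100 → 1, fb=0
43: 10101001111000011101000 → 1, fb=1
44: 01010011110000111010001 → 0, fb=0
45: 10100111100001110100010 → 1, fb=0
46: 01001111000011101000100 → 0, fb=1
47: 10011110000111010001001 → 1, fb=0
48: 00111100001110100010010 → 0, fb=1
49: 01111000011101000100101 → 0, fb=0
50: 11110000111010001001010 → 1, fb=1
51: 11100001110100010010101 → 1, fb=1
52: 11000011101000100101011 → 1, fb=1
53: 10000111010001001010111 → 1, fb=0
54: 00001110100010010101110 → 0, fb=1
55: 00011101000100101011101 → 0, fb=1
56: 00111010001001010111011 → 0, fb=0
57: 01110100010010101110110 → 0, fb=1
58: 11101000100101011101101 → 1, fb=1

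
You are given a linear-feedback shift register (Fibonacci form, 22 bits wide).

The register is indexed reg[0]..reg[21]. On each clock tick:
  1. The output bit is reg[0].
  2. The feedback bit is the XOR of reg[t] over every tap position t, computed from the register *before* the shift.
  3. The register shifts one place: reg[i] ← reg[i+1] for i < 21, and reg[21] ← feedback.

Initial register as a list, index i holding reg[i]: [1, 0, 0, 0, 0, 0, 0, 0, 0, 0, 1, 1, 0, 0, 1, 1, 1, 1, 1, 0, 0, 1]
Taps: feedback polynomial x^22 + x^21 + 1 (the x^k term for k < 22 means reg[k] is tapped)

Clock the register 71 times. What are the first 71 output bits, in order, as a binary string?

10000000001100111110010000000000100010101110000000000011110011010000000

k : reg_k → out_k, fb_k
0: 1000000000110011111001 → 1, fb=0
1: 0000000001100111110010 → 0, fb=0
2: 0000000011001111100100 → 0, fb=0
3: 0000000110011111001000 → 0, fb=0
4: 0000001100111110010000 → 0, fb=0
5: 0000011001111100100000 → 0, fb=0
6: 0000110011111001000000 → 0, fb=0
7: 0001100111110010000000 → 0, fb=0
8: 0011001111100100000000 → 0, fb=0
9: 0110011111001000000000 → 0, fb=0
10: 1100111110010000000000 → 1, fb=1
11: 1001111100100000000001 → 1, fb=0
12: 0011111001000000000010 → 0, fb=0
13: 0111110010000000000100 → 0, fb=0
14: 1111100100000000001000 → 1, fb=1
15: 1111001000000000010001 → 1, fb=0
16: 1110010000000000100010 → 1, fb=1
17: 1100100000000001000101 → 1, fb=0
18: 1001000000000010001010 → 1, fb=1
19: 0010000000000100010101 → 0, fb=1
20: 0100000000001000101011 → 0, fb=1
21: 1000000000010001010111 → 1, fb=0
22: 0000000000100010101110 → 0, fb=0
23: 0000000001000101011100 → 0, fb=0
24: 0000000010001010111000 → 0, fb=0
25: 0000000100010101110000 → 0, fb=0
26: 0000001000101011100000 → 0, fb=0
27: 0000010001010111000000 → 0, fb=0
28: 0000100010101110000000 → 0, fb=0
29: 0001000101011100000000 → 0, fb=0
30: 0010001010111000000000 → 0, fb=0
31: 0100010101110000000000 → 0, fb=0
32: 1000101011100000000000 → 1, fb=1
33: 0001010111000000000001 → 0, fb=1
34: 0010101110000000000011 → 0, fb=1
35: 0101011100000000000111 → 0, fb=1
36: 1010111000000000001111 → 1, fb=0
37: 0101110000000000011110 → 0, fb=0
38: 1011100000000000111100 → 1, fb=1
39: 0111000000000001111001 → 0, fb=1
40: 1110000000000011110011 → 1, fb=0
41: 1100000000000111100110 → 1, fb=1
42: 1000000000001111001101 → 1, fb=0
43: 0000000000011110011010 → 0, fb=0
44: 0000000000111100110100 → 0, fb=0
45: 0000000001111001101000 → 0, fb=0
46: 0000000011110011010000 → 0, fb=0
47: 0000000111100110100000 → 0, fb=0
48: 0000001111001101000000 → 0, fb=0
49: 0000011110011010000000 → 0, fb=0
50: 0000111100110100000000 → 0, fb=0
51: 0001111001101000000000 → 0, fb=0
52: 0011110011010000000000 → 0, fb=0
53: 0111100110100000000000 → 0, fb=0
54: 1111001101000000000000 → 1, fb=1
55: 1110011010000000000001 → 1, fb=0
56: 1100110100000000000010 → 1, fb=1
57: 1001101000000000000101 → 1, fb=0
58: 0011010000000000001010 → 0, fb=0
59: 0110100000000000010100 → 0, fb=0
60: 1101000000000000101000 → 1, fb=1
61: 1010000000000001010001 → 1, fb=0
62: 0100000000000010100010 → 0, fb=0
63: 1000000000000101000100 → 1, fb=1
64: 0000000000001010001001 → 0, fb=1
65: 0000000000010100010011 → 0, fb=1
66: 0000000000101000100111 → 0, fb=1
67: 0000000001010001001111 → 0, fb=1
68: 0000000010100010011111 → 0, fb=1
69: 0000000101000100111111 → 0, fb=1
70: 0000001010001001111111 → 0, fb=1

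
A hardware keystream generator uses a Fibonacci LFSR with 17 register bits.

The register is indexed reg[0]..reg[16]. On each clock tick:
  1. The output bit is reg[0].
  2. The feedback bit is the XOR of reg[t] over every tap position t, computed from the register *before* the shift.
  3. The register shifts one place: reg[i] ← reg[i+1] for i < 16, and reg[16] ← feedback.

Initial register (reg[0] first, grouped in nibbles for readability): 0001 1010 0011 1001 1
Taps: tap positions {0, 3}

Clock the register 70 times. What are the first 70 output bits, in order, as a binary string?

step | reg (before) | out | fb
   0 | 00011010001110011 | 0 | 1
   1 | 00110100011100111 | 0 | 1
   2 | 01101000111001111 | 0 | 0
   3 | 11010001110011110 | 1 | 0
   4 | 10100011100111100 | 1 | 1
   5 | 01000111001111001 | 0 | 0
   6 | 10001110011110010 | 1 | 1
   7 | 00011100111100101 | 0 | 1
   8 | 00111001111001011 | 0 | 1
   9 | 01110011110010111 | 0 | 1
  10 | 11100111100101111 | 1 | 1
  11 | 11001111001011111 | 1 | 1
  12 | 10011110010111111 | 1 | 0
  13 | 00111100101111110 | 0 | 1
  14 | 01111001011111101 | 0 | 1
  15 | 11110010111111011 | 1 | 0
  16 | 11100101111110110 | 1 | 1
  17 | 11001011111101101 | 1 | 1
  18 | 10010111111011011 | 1 | 0
  19 | 00101111110110110 | 0 | 0
  20 | 01011111101101100 | 0 | 1
  21 | 10111111011011001 | 1 | 0
  22 | 01111110110110010 | 0 | 1
  23 | 11111101101100101 | 1 | 0
  24 | 11111011011001010 | 1 | 0
  25 | 11110110110010100 | 1 | 0
  26 | 11101101100101000 | 1 | 1
  27 | 11011011001010001 | 1 | 0
  28 | 10110110010100010 | 1 | 0
  29 | 01101100101000100 | 0 | 0
  30 | 11011001010001000 | 1 | 0
  31 | 10110010100010000 | 1 | 0
  32 | 01100101000100000 | 0 | 0
  33 | 11001010001000000 | 1 | 1
  34 | 10010100010000001 | 1 | 0
  35 | 00101000100000010 | 0 | 0
  36 | 01010001000000100 | 0 | 1
  37 | 10100010000001001 | 1 | 1
  38 | 01000100000010011 | 0 | 0
  39 | 10001000000100110 | 1 | 1
  40 | 00010000001001101 | 0 | 1
  41 | 00100000010011011 | 0 | 0
  42 | 01000000100110110 | 0 | 0
  43 | 10000001001101100 | 1 | 1
  44 | 00000010011011001 | 0 | 0
  45 | 00000100110110010 | 0 | 0
  46 | 00001001101100100 | 0 | 0
  47 | 00010011011001000 | 0 | 1
  48 | 00100110110010001 | 0 | 0
  49 | 01001101100100010 | 0 | 0
  50 | 10011011001000100 | 1 | 0
  51 | 00110110010001000 | 0 | 1
  52 | 01101100100010001 | 0 | 0
  53 | 11011001000100010 | 1 | 0
  54 | 10110010001000100 | 1 | 0
  55 | 01100100010001000 | 0 | 0
  56 | 11001000100010000 | 1 | 1
  57 | 10010001000100001 | 1 | 0
  58 | 00100010001000010 | 0 | 0
  59 | 01000100010000100 | 0 | 0
  60 | 10001000100001000 | 1 | 1
  61 | 00010001000010001 | 0 | 1
  62 | 00100010000100011 | 0 | 0
  63 | 01000100001000110 | 0 | 0
  64 | 10001000010001100 | 1 | 1
  65 | 00010000100011001 | 0 | 1
  66 | 00100001000110011 | 0 | 0
  67 | 01000010001100110 | 0 | 0
  68 | 10000100011001100 | 1 | 1
  69 | 00001000110011001 | 0 | 0

0001101000111001111001011111101101100101000100000010011011001000100010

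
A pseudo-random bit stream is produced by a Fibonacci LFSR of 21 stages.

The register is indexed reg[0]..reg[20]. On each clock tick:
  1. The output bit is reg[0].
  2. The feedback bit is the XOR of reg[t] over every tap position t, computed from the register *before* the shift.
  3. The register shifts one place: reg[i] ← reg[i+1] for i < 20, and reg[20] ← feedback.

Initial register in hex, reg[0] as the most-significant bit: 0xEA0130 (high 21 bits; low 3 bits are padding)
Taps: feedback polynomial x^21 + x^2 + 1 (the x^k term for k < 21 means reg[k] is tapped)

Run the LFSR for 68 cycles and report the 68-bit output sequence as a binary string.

step | reg (before) | out | fb
   0 | 111010100000000100110 | 1 | 0
   1 | 110101000000001001100 | 1 | 1
   2 | 101010000000010011001 | 1 | 0
   3 | 010100000000100110010 | 0 | 0
   4 | 101000000001001100100 | 1 | 0
   5 | 010000000010011001000 | 0 | 0
   6 | 100000000100110010000 | 1 | 1
   7 | 000000001001100100001 | 0 | 0
   8 | 000000010011001000010 | 0 | 0
   9 | 000000100110010000100 | 0 | 0
  10 | 000001001100100001000 | 0 | 0
  11 | 000010011001000010000 | 0 | 0
  12 | 000100110010000100000 | 0 | 0
  13 | 001001100100001000000 | 0 | 1
  14 | 010011001000010000001 | 0 | 0
  15 | 100110010000100000010 | 1 | 1
  16 | 001100100001000000101 | 0 | 1
  17 | 011001000010000001011 | 0 | 1
  18 | 110010000100000010111 | 1 | 1
  19 | 100100001000000101111 | 1 | 1
  20 | 001000010000001011111 | 0 | 1
  21 | 010000100000010111111 | 0 | 0
  22 | 100001000000101111110 | 1 | 1
  23 | 000010000001011111101 | 0 | 0
  24 | 000100000010111111010 | 0 | 0
  25 | 001000000101111110100 | 0 | 1
  26 | 010000001011111101001 | 0 | 0
  27 | 100000010111111010010 | 1 | 1
  28 | 000000101111110100101 | 0 | 0
  29 | 000001011111101001010 | 0 | 0
  30 | 000010111111010010100 | 0 | 0
  31 | 000101111110100101000 | 0 | 0
  32 | 001011111101001010000 | 0 | 1
  33 | 010111111010010100001 | 0 | 0
  34 | 101111110100101000010 | 1 | 0
  35 | 011111101001010000100 | 0 | 1
  36 | 111111010010100001001 | 1 | 0
  37 | 111110100101000010010 | 1 | 0
  38 | 111101001010000100100 | 1 | 0
  39 | 111010010100001001000 | 1 | 0
  40 | 110100101000010010000 | 1 | 1
  41 | 101001010000100100001 | 1 | 0
  42 | 010010100001001000010 | 0 | 0
  43 | 100101000010010000100 | 1 | 1
  44 | 001010000100100001001 | 0 | 1
  45 | 010100001001000010011 | 0 | 0
  46 | 101000010010000100110 | 1 | 0
  47 | 010000100100001001100 | 0 | 0
  48 | 100001001000010011000 | 1 | 1
  49 | 000010010000100110001 | 0 | 0
  50 | 000100100001001100010 | 0 | 0
  51 | 001001000010011000100 | 0 | 1
  52 | 010010000100110001001 | 0 | 0
  53 | 100100001001100010010 | 1 | 1
  54 | 001000010011000100101 | 0 | 1
  55 | 010000100110001001011 | 0 | 0
  56 | 100001001100010010110 | 1 | 1
  57 | 000010011000100101101 | 0 | 0
  58 | 000100110001001011010 | 0 | 0
  59 | 001001100010010110100 | 0 | 1
  60 | 010011000100101101001 | 0 | 0
  61 | 100110001001011010010 | 1 | 1
  62 | 001100010010110100101 | 0 | 1
  63 | 011000100101101001011 | 0 | 1
  64 | 110001001011010010111 | 1 | 1
  65 | 100010010110100101111 | 1 | 1
  66 | 000100101101001011111 | 0 | 0
  67 | 001001011010010111110 | 0 | 1

11101010000000010011001000010000001011111101001010000100100001001100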